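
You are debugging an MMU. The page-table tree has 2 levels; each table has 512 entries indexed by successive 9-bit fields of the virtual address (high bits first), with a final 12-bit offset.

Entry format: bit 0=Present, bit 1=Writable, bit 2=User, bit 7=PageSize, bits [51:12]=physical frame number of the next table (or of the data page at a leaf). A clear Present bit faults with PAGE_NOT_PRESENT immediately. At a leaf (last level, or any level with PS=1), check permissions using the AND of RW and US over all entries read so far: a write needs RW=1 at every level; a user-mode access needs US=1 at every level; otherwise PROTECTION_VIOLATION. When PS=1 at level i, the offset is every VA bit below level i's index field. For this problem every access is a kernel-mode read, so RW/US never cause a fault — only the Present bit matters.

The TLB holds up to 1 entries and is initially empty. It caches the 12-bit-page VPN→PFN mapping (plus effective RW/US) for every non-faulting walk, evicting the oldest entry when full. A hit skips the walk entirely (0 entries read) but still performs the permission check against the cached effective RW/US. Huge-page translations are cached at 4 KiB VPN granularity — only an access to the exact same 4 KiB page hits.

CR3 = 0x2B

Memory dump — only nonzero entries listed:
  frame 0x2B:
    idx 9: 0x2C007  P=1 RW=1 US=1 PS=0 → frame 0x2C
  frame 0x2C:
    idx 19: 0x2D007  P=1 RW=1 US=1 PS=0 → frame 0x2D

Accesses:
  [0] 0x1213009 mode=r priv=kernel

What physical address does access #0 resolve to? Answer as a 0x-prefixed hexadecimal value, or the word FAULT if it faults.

Walk each access:
#0 VA=0x1213009 (r,kernel):
  lvl0: tbl 0x2B, slot 9 ⇒ 0x2C007 (P1/RW1/US1/PS0)
  lvl1: tbl 0x2C, slot 19 ⇒ 0x2D007 (P1/RW1/US1/PS0)
  → PA=0x2D009  (2 entries read)

Access #0 PA: 0x2D009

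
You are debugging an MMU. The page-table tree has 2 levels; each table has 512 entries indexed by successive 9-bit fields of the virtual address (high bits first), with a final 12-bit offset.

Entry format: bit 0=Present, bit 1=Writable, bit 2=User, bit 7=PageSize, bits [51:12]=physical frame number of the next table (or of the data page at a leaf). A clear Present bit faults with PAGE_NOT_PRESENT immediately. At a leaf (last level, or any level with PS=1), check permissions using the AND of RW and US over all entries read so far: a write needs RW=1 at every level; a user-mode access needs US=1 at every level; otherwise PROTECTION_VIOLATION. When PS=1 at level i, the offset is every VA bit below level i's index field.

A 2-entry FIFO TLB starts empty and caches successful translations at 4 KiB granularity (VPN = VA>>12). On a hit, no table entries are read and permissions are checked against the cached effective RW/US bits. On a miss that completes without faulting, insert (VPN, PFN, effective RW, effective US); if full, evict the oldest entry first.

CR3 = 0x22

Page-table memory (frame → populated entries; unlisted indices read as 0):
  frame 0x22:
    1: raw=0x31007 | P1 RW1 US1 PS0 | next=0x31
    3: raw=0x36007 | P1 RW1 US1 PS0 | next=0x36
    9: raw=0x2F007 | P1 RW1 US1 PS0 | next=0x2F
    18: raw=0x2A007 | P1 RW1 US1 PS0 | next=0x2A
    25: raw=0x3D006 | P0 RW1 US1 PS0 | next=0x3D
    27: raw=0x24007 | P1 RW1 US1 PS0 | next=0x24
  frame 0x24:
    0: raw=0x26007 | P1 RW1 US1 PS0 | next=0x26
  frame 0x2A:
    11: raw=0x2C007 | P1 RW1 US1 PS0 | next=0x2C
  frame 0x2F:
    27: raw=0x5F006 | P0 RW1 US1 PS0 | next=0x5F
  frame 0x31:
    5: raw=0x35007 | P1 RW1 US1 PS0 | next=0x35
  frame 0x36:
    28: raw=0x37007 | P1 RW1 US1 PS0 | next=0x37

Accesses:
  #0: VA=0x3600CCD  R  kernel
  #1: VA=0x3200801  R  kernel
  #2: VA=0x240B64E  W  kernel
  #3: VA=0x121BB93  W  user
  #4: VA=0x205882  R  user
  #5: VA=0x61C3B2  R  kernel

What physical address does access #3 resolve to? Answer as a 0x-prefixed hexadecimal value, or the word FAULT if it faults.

Trace:
#0 VA=0x3600CCD (r,kernel):
  [0] read 0x22 idx=27: raw=0x24007 flags P=1 W=1 U=1 S=0
  [1] read 0x24 idx=0: raw=0x26007 flags P=1 W=1 U=1 S=0
  ⇒ phys 0x26CCD  [2 reads]
#1 VA=0x3200801 (r,kernel):
  [0] read 0x22 idx=25: raw=0x3D006 flags P=0 W=1 U=1 S=0
  → PAGE_NOT_PRESENT  (1 entries read)
#2 VA=0x240B64E (w,kernel):
  [0] read 0x22 idx=18: raw=0x2A007 flags P=1 W=1 U=1 S=0
  [1] read 0x2A idx=11: raw=0x2C007 flags P=1 W=1 U=1 S=0
  ⇒ phys 0x2C64E  [2 reads]
#3 VA=0x121BB93 (w,user):
  [0] read 0x22 idx=9: raw=0x2F007 flags P=1 W=1 U=1 S=0
  [1] read 0x2F idx=27: raw=0x5F006 flags P=0 W=1 U=1 S=0
  → PAGE_NOT_PRESENT  (2 entries read)
#4 VA=0x205882 (r,user):
  [0] read 0x22 idx=1: raw=0x31007 flags P=1 W=1 U=1 S=0
  [1] read 0x31 idx=5: raw=0x35007 flags P=1 W=1 U=1 S=0
  ⇒ phys 0x35882  [2 reads]
#5 VA=0x61C3B2 (r,kernel):
  [0] read 0x22 idx=3: raw=0x36007 flags P=1 W=1 U=1 S=0
  [1] read 0x36 idx=28: raw=0x37007 flags P=1 W=1 U=1 S=0
  ⇒ phys 0x373B2  [2 reads]

Access #3 PA: FAULT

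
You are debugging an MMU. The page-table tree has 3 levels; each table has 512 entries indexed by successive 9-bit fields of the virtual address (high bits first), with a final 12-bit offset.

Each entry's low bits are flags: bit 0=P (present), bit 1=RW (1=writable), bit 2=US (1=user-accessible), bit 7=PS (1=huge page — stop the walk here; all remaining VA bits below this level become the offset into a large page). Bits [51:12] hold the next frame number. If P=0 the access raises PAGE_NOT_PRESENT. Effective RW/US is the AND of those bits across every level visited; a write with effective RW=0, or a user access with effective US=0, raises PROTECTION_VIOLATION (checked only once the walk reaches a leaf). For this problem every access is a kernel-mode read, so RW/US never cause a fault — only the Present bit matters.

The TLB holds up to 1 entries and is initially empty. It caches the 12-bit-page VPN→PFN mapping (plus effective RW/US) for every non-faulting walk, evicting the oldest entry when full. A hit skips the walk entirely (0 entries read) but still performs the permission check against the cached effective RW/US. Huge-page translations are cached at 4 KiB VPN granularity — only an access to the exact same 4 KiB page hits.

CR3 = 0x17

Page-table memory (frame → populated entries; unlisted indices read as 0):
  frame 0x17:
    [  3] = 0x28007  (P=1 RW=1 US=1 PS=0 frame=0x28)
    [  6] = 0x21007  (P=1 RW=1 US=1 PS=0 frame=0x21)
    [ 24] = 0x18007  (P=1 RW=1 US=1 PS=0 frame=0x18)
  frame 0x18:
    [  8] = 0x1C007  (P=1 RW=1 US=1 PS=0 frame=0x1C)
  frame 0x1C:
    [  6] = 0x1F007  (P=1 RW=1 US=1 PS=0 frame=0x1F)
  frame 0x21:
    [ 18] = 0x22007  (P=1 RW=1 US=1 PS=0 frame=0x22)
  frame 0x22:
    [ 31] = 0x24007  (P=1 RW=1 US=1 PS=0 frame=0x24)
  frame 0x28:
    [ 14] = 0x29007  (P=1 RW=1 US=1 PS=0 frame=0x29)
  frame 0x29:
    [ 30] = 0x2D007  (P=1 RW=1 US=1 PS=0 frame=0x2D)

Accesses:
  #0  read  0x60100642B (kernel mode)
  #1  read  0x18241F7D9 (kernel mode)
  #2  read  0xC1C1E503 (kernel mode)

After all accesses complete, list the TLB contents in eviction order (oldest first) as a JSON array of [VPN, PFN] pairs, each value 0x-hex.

Trace:
#0 VA=0x60100642B (r,kernel):
  L0 @0x17[24] → 0x18007  P=1,RW=1,US=1,PS=0
  L1 @0x18[8] → 0x1C007  P=1,RW=1,US=1,PS=0
  L2 @0x1C[6] → 0x1F007  P=1,RW=1,US=1,PS=0
  ✓ 0x1F42B  — 3 lookups
#1 VA=0x18241F7D9 (r,kernel):
  L0 @0x17[6] → 0x21007  P=1,RW=1,US=1,PS=0
  L1 @0x21[18] → 0x22007  P=1,RW=1,US=1,PS=0
  L2 @0x22[31] → 0x24007  P=1,RW=1,US=1,PS=0
  ✓ 0x247D9  — 3 lookups
#2 VA=0xC1C1E503 (r,kernel):
  L0 @0x17[3] → 0x28007  P=1,RW=1,US=1,PS=0
  L1 @0x28[14] → 0x29007  P=1,RW=1,US=1,PS=0
  L2 @0x29[30] → 0x2D007  P=1,RW=1,US=1,PS=0
  ✓ 0x2D503  — 3 lookups

TLB: [["0xC1C1E", "0x2D"]]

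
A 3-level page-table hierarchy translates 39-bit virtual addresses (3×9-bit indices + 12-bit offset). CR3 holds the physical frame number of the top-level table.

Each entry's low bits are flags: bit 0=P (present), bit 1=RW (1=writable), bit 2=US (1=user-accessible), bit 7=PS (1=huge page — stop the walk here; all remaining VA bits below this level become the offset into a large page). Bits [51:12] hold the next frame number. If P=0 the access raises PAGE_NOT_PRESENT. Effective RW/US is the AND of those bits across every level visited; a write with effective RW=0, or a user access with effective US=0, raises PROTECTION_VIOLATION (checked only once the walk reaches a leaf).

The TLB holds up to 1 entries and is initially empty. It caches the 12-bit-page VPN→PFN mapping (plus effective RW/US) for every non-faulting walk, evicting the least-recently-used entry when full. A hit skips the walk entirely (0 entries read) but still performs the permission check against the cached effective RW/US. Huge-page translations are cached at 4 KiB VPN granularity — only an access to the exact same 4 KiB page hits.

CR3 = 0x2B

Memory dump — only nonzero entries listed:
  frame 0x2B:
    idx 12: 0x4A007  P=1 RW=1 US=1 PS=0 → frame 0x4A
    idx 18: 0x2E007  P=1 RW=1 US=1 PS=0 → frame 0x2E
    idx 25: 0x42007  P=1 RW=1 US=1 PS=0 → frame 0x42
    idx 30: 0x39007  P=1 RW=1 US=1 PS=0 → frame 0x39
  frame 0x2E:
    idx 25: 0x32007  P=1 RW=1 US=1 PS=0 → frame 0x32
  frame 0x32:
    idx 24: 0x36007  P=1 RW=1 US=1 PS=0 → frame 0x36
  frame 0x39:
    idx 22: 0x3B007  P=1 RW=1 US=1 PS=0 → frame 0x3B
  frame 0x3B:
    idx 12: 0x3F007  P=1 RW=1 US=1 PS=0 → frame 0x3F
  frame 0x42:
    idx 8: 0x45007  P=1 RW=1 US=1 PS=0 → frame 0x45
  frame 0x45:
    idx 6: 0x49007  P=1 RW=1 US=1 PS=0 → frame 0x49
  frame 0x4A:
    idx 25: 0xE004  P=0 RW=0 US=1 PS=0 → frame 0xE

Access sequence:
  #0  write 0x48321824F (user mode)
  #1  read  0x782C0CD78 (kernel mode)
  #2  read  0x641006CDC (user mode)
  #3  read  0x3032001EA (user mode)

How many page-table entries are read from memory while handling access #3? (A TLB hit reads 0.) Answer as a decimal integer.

Trace:
#0 VA=0x48321824F (w,user):
  L0: frame=0x2B idx=18 entry=0x2E007 [P=1 RW=1 US=1 PS=0]
  L1: frame=0x2E idx=25 entry=0x32007 [P=1 RW=1 US=1 PS=0]
  L2: frame=0x32 idx=24 entry=0x36007 [P=1 RW=1 US=1 PS=0]
  ✓ 0x3624F  — 3 lookups
#1 VA=0x782C0CD78 (r,kernel):
  L0: frame=0x2B idx=30 entry=0x39007 [P=1 RW=1 US=1 PS=0]
  L1: frame=0x39 idx=22 entry=0x3B007 [P=1 RW=1 US=1 PS=0]
  L2: frame=0x3B idx=12 entry=0x3F007 [P=1 RW=1 US=1 PS=0]
  ✓ 0x3FD78  — 3 lookups
#2 VA=0x641006CDC (r,user):
  L0: frame=0x2B idx=25 entry=0x42007 [P=1 RW=1 US=1 PS=0]
  L1: frame=0x42 idx=8 entry=0x45007 [P=1 RW=1 US=1 PS=0]
  L2: frame=0x45 idx=6 entry=0x49007 [P=1 RW=1 US=1 PS=0]
  ✓ 0x49CDC  — 3 lookups
#3 VA=0x3032001EA (r,user):
  L0: frame=0x2B idx=12 entry=0x4A007 [P=1 RW=1 US=1 PS=0]
  L1: frame=0x4A idx=25 entry=0xE004 [P=0 RW=0 US=1 PS=0]
  ⇒ fault: PAGE_NOT_PRESENT  — 2 lookups

Entries read for #3: 2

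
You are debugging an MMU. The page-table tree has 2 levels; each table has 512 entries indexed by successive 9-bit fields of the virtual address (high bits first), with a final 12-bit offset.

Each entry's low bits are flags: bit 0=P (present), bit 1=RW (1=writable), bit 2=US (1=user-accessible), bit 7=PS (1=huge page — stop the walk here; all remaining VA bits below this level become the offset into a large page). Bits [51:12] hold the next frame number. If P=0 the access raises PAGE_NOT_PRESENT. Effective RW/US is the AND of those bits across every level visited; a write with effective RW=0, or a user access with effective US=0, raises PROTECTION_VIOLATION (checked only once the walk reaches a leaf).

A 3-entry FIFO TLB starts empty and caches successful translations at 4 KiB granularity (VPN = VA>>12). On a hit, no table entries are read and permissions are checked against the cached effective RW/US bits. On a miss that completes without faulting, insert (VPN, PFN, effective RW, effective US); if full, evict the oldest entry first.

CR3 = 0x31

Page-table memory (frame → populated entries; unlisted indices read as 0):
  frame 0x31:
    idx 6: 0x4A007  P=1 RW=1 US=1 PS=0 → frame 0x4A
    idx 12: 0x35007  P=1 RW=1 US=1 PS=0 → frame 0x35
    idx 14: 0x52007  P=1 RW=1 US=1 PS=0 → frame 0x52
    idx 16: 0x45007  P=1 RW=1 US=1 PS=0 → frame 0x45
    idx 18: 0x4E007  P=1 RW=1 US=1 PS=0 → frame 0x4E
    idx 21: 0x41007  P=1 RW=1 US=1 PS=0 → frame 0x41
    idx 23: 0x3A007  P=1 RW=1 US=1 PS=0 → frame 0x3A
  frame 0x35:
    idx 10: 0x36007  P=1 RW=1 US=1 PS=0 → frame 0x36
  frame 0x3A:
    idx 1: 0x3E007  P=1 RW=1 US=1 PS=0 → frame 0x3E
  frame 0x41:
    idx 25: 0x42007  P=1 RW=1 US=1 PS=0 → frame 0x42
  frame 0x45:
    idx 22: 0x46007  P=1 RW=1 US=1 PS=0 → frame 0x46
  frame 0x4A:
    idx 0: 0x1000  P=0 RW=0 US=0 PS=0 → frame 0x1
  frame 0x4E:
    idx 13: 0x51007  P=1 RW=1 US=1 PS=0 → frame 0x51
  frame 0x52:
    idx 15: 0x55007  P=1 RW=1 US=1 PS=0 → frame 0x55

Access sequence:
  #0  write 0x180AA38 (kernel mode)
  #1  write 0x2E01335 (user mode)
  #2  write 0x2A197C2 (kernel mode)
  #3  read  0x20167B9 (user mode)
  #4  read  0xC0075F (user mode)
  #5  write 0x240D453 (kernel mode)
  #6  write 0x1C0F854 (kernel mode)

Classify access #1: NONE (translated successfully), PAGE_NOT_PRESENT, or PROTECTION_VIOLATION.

Trace:
#0 VA=0x180AA38 (w,kernel):
  L0 @0x31[12] → 0x35007  P=1,RW=1,US=1,PS=0
  L1 @0x35[10] → 0x36007  P=1,RW=1,US=1,PS=0
  ✓ 0x36A38  — 2 lookups
#1 VA=0x2E01335 (w,user):
  L0 @0x31[23] → 0x3A007  P=1,RW=1,US=1,PS=0
  L1 @0x3A[1] → 0x3E007  P=1,RW=1,US=1,PS=0
  ✓ 0x3E335  — 2 lookups
#2 VA=0x2A197C2 (w,kernel):
  L0 @0x31[21] → 0x41007  P=1,RW=1,US=1,PS=0
  L1 @0x41[25] → 0x42007  P=1,RW=1,US=1,PS=0
  ✓ 0x427C2  — 2 lookups
#3 VA=0x20167B9 (r,user):
  L0 @0x31[16] → 0x45007  P=1,RW=1,US=1,PS=0
  L1 @0x45[22] → 0x46007  P=1,RW=1,US=1,PS=0
  ✓ 0x467B9  — 2 lookups
#4 VA=0xC0075F (r,user):
  L0 @0x31[6] → 0x4A007  P=1,RW=1,US=1,PS=0
  L1 @0x4A[0] → 0x1000  P=0,RW=0,US=0,PS=0
  → PAGE_NOT_PRESENT  (2 entries read)
#5 VA=0x240D453 (w,kernel):
  L0 @0x31[18] → 0x4E007  P=1,RW=1,US=1,PS=0
  L1 @0x4E[13] → 0x51007  P=1,RW=1,US=1,PS=0
  ✓ 0x51453  — 2 lookups
#6 VA=0x1C0F854 (w,kernel):
  L0 @0x31[14] → 0x52007  P=1,RW=1,US=1,PS=0
  L1 @0x52[15] → 0x55007  P=1,RW=1,US=1,PS=0
  ✓ 0x55854  — 2 lookups

Access #1 fault: NONE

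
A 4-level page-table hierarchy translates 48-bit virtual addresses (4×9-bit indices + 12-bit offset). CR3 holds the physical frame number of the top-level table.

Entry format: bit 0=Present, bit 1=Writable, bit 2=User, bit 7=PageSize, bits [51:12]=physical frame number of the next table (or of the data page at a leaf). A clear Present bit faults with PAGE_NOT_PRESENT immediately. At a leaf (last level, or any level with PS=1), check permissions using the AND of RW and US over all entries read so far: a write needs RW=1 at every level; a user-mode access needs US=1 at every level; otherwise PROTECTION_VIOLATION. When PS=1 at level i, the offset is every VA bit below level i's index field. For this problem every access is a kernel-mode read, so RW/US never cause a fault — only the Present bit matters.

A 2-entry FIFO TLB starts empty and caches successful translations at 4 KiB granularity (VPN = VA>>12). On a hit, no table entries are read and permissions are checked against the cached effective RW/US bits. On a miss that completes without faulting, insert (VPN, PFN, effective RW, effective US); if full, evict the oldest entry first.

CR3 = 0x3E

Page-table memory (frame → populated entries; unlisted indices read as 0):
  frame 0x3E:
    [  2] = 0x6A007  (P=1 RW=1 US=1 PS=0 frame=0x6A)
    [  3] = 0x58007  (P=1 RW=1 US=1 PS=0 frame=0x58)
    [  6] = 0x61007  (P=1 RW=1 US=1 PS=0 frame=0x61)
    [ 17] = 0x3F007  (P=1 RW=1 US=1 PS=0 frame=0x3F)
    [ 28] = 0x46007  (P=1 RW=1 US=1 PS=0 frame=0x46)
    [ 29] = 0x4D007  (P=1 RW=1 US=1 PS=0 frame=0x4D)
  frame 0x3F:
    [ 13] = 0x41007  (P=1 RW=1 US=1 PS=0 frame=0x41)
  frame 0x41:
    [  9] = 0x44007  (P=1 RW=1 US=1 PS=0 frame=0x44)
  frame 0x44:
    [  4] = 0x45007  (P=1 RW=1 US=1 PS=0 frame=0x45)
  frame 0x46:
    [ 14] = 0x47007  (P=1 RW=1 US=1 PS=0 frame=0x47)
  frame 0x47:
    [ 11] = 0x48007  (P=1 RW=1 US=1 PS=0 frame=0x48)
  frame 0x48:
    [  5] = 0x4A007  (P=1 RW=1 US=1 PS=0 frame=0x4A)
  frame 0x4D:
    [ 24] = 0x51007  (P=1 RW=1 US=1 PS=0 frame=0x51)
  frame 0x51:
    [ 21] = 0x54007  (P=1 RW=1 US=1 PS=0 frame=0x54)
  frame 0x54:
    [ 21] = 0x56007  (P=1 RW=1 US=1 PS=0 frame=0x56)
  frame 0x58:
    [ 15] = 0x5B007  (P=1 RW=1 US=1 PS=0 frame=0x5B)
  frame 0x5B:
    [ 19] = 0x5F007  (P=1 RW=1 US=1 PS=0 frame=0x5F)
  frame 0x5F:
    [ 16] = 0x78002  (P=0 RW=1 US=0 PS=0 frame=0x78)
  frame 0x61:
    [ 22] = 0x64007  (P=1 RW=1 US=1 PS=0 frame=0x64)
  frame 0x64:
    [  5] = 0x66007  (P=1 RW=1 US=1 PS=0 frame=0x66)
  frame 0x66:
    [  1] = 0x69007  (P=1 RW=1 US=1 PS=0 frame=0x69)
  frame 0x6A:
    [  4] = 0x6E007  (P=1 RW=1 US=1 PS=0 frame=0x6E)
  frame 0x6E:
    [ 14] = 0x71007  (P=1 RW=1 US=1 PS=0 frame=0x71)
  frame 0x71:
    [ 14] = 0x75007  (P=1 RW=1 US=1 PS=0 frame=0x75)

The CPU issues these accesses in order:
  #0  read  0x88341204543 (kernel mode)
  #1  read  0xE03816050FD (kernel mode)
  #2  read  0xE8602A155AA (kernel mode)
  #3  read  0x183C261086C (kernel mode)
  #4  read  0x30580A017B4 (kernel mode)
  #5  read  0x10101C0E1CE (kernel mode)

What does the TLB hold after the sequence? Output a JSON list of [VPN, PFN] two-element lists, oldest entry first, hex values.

Trace:
#0 VA=0x88341204543 (r,kernel):
  L0 @0x3E[17] → 0x3F007  P=1,RW=1,US=1,PS=0
  L1 @0x3F[13] → 0x41007  P=1,RW=1,US=1,PS=0
  L2 @0x41[9] → 0x44007  P=1,RW=1,US=1,PS=0
  L3 @0x44[4] → 0x45007  P=1,RW=1,US=1,PS=0
  ✓ 0x45543  — 4 lookups
#1 VA=0xE03816050FD (r,kernel):
  L0 @0x3E[28] → 0x46007  P=1,RW=1,US=1,PS=0
  L1 @0x46[14] → 0x47007  P=1,RW=1,US=1,PS=0
  L2 @0x47[11] → 0x48007  P=1,RW=1,US=1,PS=0
  L3 @0x48[5] → 0x4A007  P=1,RW=1,US=1,PS=0
  ✓ 0x4A0FD  — 4 lookups
#2 VA=0xE8602A155AA (r,kernel):
  L0 @0x3E[29] → 0x4D007  P=1,RW=1,US=1,PS=0
  L1 @0x4D[24] → 0x51007  P=1,RW=1,US=1,PS=0
  L2 @0x51[21] → 0x54007  P=1,RW=1,US=1,PS=0
  L3 @0x54[21] → 0x56007  P=1,RW=1,US=1,PS=0
  ✓ 0x565AA  — 4 lookups
#3 VA=0x183C261086C (r,kernel):
  L0 @0x3E[3] → 0x58007  P=1,RW=1,US=1,PS=0
  L1 @0x58[15] → 0x5B007  P=1,RW=1,US=1,PS=0
  L2 @0x5B[19] → 0x5F007  P=1,RW=1,US=1,PS=0
  L3 @0x5F[16] → 0x78002  P=0,RW=1,US=0,PS=0
  ✗ PAGE_NOT_PRESENT  [4 reads]
#4 VA=0x30580A017B4 (r,kernel):
  L0 @0x3E[6] → 0x61007  P=1,RW=1,US=1,PS=0
  L1 @0x61[22] → 0x64007  P=1,RW=1,US=1,PS=0
  L2 @0x64[5] → 0x66007  P=1,RW=1,US=1,PS=0
  L3 @0x66[1] → 0x69007  P=1,RW=1,US=1,PS=0
  ✓ 0x697B4  — 4 lookups
#5 VA=0x10101C0E1CE (r,kernel):
  L0 @0x3E[2] → 0x6A007  P=1,RW=1,US=1,PS=0
  L1 @0x6A[4] → 0x6E007  P=1,RW=1,US=1,PS=0
  L2 @0x6E[14] → 0x71007  P=1,RW=1,US=1,PS=0
  L3 @0x71[14] → 0x75007  P=1,RW=1,US=1,PS=0
  ✓ 0x751CE  — 4 lookups

TLB: [["0x30580A01", "0x69"], ["0x10101C0E", "0x75"]]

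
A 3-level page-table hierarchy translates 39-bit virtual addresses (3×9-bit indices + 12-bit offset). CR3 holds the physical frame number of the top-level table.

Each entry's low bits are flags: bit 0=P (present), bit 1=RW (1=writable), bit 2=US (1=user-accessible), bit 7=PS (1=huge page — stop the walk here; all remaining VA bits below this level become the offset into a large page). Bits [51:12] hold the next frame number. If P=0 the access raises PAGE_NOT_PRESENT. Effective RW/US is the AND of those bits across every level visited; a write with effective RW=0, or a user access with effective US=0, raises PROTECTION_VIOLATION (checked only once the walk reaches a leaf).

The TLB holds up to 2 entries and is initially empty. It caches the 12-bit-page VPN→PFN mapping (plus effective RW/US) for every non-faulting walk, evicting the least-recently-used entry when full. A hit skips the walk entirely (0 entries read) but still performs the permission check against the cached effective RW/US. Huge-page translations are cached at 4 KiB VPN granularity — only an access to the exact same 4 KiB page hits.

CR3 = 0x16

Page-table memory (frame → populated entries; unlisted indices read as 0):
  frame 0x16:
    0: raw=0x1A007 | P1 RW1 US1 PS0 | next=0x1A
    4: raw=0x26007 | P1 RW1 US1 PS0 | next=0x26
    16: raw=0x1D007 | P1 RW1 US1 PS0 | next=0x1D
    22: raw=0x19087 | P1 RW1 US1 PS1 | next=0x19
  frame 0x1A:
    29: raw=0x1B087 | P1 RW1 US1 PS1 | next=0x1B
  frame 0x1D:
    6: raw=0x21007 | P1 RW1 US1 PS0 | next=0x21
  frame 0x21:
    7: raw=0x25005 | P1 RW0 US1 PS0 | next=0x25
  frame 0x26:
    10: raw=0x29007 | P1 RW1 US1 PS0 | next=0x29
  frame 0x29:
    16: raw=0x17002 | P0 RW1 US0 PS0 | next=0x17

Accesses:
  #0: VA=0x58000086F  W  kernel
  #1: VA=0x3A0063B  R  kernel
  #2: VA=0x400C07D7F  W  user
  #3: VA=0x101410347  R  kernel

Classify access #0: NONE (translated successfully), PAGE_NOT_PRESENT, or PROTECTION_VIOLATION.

Trace:
#0 VA=0x58000086F (w,kernel):
  L0 @0x16[22] → 0x19087  P=1,RW=1,US=1,PS=1
  → PA=0x1986F (huge @L0)  (1 entries read)
#1 VA=0x3A0063B (r,kernel):
  L0 @0x16[0] → 0x1A007  P=1,RW=1,US=1,PS=0
  L1 @0x1A[29] → 0x1B087  P=1,RW=1,US=1,PS=1
  → PA=0x1B63B (huge @L1)  (2 entries read)
#2 VA=0x400C07D7F (w,user):
  L0 @0x16[16] → 0x1D007  P=1,RW=1,US=1,PS=0
  L1 @0x1D[6] → 0x21007  P=1,RW=1,US=1,PS=0
  L2 @0x21[7] → 0x25005  P=1,RW=0,US=1,PS=0
  ⇒ fault: PROTECTION_VIOLATION  — 3 lookups
#3 VA=0x101410347 (r,kernel):
  L0 @0x16[4] → 0x26007  P=1,RW=1,US=1,PS=0
  L1 @0x26[10] → 0x29007  P=1,RW=1,US=1,PS=0
  L2 @0x29[16] → 0x17002  P=0,RW=1,US=0,PS=0
  ⇒ fault: PAGE_NOT_PRESENT  — 3 lookups

Access #0 fault: NONE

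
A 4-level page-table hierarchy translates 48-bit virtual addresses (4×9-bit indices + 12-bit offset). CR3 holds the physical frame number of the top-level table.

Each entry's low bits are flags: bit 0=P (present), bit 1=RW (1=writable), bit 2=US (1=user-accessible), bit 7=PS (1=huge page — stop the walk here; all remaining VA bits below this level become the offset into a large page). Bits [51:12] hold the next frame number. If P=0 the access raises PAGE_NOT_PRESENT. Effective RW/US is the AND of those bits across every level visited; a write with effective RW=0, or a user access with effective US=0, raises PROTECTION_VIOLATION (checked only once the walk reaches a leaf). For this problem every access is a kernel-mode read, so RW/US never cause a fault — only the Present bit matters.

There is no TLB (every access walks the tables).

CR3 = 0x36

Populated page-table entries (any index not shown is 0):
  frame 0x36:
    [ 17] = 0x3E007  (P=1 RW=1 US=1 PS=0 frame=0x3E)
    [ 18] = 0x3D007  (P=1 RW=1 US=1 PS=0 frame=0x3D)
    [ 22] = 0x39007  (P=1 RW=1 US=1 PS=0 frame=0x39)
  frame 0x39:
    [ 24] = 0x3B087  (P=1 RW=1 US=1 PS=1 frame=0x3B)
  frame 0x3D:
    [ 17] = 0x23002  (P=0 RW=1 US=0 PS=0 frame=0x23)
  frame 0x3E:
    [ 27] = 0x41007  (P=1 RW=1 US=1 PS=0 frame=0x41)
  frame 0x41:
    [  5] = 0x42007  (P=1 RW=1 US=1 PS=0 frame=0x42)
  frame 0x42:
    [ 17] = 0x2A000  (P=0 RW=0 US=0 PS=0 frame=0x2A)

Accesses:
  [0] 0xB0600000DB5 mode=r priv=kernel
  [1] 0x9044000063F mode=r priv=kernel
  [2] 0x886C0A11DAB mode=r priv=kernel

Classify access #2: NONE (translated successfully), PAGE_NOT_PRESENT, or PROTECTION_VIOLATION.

Walk each access:
#0 VA=0xB0600000DB5 (r,kernel):
  L0: frame=0x36 idx=22 entry=0x39007 [P=1 RW=1 US=1 PS=0]
  L1: frame=0x39 idx=24 entry=0x3B087 [P=1 RW=1 US=1 PS=1]
  ⇒ phys 0x3BDB5 (huge @L1)  [2 reads]
#1 VA=0x9044000063F (r,kernel):
  L0: frame=0x36 idx=18 entry=0x3D007 [P=1 RW=1 US=1 PS=0]
  L1: frame=0x3D idx=17 entry=0x23002 [P=0 RW=1 US=0 PS=0]
  → PAGE_NOT_PRESENT  (2 entries read)
#2 VA=0x886C0A11DAB (r,kernel):
  L0: frame=0x36 idx=17 entry=0x3E007 [P=1 RW=1 US=1 PS=0]
  L1: frame=0x3E idx=27 entry=0x41007 [P=1 RW=1 US=1 PS=0]
  L2: frame=0x41 idx=5 entry=0x42007 [P=1 RW=1 US=1 PS=0]
  L3: frame=0x42 idx=17 entry=0x2A000 [P=0 RW=0 US=0 PS=0]
  → PAGE_NOT_PRESENT  (4 entries read)

Access #2 fault: PAGE_NOT_PRESENT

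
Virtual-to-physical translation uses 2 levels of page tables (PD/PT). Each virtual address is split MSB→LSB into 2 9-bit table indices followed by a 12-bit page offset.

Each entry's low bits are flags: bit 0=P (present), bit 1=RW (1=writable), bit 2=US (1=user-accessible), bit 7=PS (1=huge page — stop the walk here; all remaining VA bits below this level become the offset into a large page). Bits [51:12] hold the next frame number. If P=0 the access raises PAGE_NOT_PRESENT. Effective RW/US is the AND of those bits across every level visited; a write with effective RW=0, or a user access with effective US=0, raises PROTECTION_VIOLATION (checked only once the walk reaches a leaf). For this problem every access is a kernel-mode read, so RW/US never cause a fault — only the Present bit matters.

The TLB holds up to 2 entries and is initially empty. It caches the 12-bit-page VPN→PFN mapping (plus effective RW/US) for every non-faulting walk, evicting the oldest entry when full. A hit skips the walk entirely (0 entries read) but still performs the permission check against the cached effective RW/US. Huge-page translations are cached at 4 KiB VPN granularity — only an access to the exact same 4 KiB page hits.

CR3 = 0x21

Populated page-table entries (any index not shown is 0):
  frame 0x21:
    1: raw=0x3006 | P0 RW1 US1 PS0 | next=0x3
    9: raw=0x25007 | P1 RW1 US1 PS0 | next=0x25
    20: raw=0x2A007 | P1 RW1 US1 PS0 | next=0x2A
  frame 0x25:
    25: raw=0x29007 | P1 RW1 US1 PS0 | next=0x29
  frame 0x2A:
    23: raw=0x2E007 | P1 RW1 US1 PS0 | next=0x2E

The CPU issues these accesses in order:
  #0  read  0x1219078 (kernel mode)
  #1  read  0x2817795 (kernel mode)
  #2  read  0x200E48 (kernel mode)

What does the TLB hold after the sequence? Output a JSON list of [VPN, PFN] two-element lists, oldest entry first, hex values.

Trace:
#0 VA=0x1219078 (r,kernel):
  lvl0: tbl 0x21, slot 9 ⇒ 0x25007 (P1/RW1/US1/PS0)
  lvl1: tbl 0x25, slot 25 ⇒ 0x29007 (P1/RW1/US1/PS0)
  → PA=0x29078  (2 entries read)
#1 VA=0x2817795 (r,kernel):
  lvl0: tbl 0x21, slot 20 ⇒ 0x2A007 (P1/RW1/US1/PS0)
  lvl1: tbl 0x2A, slot 23 ⇒ 0x2E007 (P1/RW1/US1/PS0)
  → PA=0x2E795  (2 entries read)
#2 VA=0x200E48 (r,kernel):
  lvl0: tbl 0x21, slot 1 ⇒ 0x3006 (P0/RW1/US1/PS0)
  ✗ PAGE_NOT_PRESENT  [1 reads]

TLB: [["0x1219", "0x29"], ["0x2817", "0x2E"]]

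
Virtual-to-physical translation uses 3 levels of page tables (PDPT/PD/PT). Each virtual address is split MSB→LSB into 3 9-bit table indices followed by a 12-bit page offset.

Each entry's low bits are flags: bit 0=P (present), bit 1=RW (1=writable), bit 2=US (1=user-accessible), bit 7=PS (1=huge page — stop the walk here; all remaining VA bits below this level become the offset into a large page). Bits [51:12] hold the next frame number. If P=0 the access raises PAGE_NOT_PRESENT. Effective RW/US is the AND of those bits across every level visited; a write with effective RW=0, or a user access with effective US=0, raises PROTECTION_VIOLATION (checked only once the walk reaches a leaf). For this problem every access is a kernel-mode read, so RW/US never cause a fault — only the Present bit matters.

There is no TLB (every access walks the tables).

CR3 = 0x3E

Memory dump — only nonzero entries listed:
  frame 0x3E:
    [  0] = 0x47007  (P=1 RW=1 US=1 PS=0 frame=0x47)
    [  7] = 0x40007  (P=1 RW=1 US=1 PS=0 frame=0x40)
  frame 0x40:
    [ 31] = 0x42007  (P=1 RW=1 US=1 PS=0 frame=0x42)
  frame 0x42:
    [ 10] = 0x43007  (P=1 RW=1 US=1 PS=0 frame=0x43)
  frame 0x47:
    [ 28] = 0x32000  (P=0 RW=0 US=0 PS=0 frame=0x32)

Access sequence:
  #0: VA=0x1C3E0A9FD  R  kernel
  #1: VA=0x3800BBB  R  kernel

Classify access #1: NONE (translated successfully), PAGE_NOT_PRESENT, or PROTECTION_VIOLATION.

Walk each access:
#0 VA=0x1C3E0A9FD (r,kernel):
  lvl0: tbl 0x3E, slot 7 ⇒ 0x40007 (P1/RW1/US1/PS0)
  lvl1: tbl 0x40, slot 31 ⇒ 0x42007 (P1/RW1/US1/PS0)
  lvl2: tbl 0x42, slot 10 ⇒ 0x43007 (P1/RW1/US1/PS0)
  ⇒ phys 0x439FD  [3 reads]
#1 VA=0x3800BBB (r,kernel):
  lvl0: tbl 0x3E, slot 0 ⇒ 0x47007 (P1/RW1/US1/PS0)
  lvl1: tbl 0x47, slot 28 ⇒ 0x32000 (P0/RW0/US0/PS0)
  ⇒ fault: PAGE_NOT_PRESENT  — 2 lookups

Access #1 fault: PAGE_NOT_PRESENT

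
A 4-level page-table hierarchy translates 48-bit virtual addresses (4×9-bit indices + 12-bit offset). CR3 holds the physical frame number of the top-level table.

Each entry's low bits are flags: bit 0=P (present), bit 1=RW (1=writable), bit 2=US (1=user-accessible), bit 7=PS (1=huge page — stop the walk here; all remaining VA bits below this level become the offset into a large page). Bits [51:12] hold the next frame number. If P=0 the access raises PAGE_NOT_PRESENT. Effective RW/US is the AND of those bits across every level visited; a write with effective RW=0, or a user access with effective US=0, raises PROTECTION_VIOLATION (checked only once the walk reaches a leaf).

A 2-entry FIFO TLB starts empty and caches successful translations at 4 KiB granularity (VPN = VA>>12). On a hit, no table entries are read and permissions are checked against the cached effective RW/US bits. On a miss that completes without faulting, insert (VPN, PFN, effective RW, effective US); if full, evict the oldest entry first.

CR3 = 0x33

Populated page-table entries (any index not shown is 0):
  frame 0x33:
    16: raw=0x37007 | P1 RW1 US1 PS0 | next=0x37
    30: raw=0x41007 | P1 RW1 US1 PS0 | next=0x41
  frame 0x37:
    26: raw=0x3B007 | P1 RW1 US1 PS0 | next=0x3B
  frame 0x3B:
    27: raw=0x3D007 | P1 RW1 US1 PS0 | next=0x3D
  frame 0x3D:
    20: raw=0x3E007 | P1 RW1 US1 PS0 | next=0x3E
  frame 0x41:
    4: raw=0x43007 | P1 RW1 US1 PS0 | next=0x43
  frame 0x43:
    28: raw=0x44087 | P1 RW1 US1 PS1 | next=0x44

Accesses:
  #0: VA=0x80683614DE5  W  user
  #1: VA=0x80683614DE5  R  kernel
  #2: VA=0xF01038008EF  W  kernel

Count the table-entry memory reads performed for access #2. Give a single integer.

Trace:
#0 VA=0x80683614DE5 (w,user):
  lvl0: tbl 0x33, slot 16 ⇒ 0x37007 (P1/RW1/US1/PS0)
  lvl1: tbl 0x37, slot 26 ⇒ 0x3B007 (P1/RW1/US1/PS0)
  lvl2: tbl 0x3B, slot 27 ⇒ 0x3D007 (P1/RW1/US1/PS0)
  lvl3: tbl 0x3D, slot 20 ⇒ 0x3E007 (P1/RW1/US1/PS0)
  → PA=0x3EDE5  (4 entries read)
#1 VA=0x80683614DE5 (r,kernel):
  TLB hit vpn=0x80683614 → PA=0x3EDE5
#2 VA=0xF01038008EF (w,kernel):
  lvl0: tbl 0x33, slot 30 ⇒ 0x41007 (P1/RW1/US1/PS0)
  lvl1: tbl 0x41, slot 4 ⇒ 0x43007 (P1/RW1/US1/PS0)
  lvl2: tbl 0x43, slot 28 ⇒ 0x44087 (P1/RW1/US1/PS1)
  → PA=0x448EF (huge @L2)  (3 entries read)

Entries read for #2: 3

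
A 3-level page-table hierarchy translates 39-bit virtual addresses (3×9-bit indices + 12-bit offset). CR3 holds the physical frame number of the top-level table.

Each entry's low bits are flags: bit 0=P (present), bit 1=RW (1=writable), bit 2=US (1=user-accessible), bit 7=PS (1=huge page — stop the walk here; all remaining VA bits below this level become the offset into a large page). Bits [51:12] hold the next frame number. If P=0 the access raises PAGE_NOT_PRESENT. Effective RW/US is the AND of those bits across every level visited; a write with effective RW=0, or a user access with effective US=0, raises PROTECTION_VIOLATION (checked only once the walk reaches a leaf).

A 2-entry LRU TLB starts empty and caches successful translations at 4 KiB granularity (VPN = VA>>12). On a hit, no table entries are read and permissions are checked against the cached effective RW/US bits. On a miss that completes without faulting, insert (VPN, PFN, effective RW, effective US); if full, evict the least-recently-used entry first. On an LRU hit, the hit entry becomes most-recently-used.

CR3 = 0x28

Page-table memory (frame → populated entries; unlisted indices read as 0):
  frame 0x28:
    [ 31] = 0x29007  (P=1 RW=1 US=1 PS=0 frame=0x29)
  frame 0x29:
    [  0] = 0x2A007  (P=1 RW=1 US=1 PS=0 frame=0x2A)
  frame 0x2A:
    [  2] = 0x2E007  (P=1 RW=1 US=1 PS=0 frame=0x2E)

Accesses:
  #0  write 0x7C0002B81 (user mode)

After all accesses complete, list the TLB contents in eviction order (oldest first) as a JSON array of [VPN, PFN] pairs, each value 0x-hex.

Walk each access:
#0 VA=0x7C0002B81 (w,user):
  [0] read 0x28 idx=31: raw=0x29007 flags P=1 W=1 U=1 S=0
  [1] read 0x29 idx=0: raw=0x2A007 flags P=1 W=1 U=1 S=0
  [2] read 0x2A idx=2: raw=0x2E007 flags P=1 W=1 U=1 S=0
  ✓ 0x2EB81  — 3 lookups

TLB: [["0x7C0002", "0x2E"]]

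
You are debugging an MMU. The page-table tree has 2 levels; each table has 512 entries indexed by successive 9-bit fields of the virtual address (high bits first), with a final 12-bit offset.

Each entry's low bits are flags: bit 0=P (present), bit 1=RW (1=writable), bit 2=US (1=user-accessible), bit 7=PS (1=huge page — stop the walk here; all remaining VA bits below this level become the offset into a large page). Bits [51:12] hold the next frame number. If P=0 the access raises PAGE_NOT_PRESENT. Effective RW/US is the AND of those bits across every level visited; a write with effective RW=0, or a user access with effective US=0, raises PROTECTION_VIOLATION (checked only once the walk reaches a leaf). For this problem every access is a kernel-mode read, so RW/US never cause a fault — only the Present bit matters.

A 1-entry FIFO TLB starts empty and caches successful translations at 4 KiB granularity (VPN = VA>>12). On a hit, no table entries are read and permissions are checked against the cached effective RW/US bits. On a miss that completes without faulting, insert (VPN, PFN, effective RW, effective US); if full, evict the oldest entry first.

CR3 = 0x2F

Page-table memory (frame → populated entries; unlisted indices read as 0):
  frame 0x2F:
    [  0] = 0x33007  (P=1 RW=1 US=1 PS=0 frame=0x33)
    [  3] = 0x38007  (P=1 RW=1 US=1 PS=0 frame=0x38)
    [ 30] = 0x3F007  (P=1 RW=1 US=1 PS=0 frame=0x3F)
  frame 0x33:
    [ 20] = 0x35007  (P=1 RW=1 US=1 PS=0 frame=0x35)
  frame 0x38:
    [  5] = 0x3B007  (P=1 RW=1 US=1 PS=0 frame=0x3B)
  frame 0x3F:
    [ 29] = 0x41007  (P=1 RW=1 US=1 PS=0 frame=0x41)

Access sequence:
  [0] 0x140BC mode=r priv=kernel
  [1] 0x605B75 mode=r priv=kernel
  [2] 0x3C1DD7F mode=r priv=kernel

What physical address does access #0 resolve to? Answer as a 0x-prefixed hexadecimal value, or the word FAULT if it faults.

Trace:
#0 VA=0x140BC (r,kernel):
  [0] read 0x2F idx=0: raw=0x33007 flags P=1 W=1 U=1 S=0
  [1] read 0x33 idx=20: raw=0x35007 flags P=1 W=1 U=1 S=0
  ⇒ phys 0x350BC  [2 reads]
#1 VA=0x605B75 (r,kernel):
  [0] read 0x2F idx=3: raw=0x38007 flags P=1 W=1 U=1 S=0
  [1] read 0x38 idx=5: raw=0x3B007 flags P=1 W=1 U=1 S=0
  ⇒ phys 0x3BB75  [2 reads]
#2 VA=0x3C1DD7F (r,kernel):
  [0] read 0x2F idx=30: raw=0x3F007 flags P=1 W=1 U=1 S=0
  [1] read 0x3F idx=29: raw=0x41007 flags P=1 W=1 U=1 S=0
  ⇒ phys 0x41D7F  [2 reads]

Access #0 PA: 0x350BC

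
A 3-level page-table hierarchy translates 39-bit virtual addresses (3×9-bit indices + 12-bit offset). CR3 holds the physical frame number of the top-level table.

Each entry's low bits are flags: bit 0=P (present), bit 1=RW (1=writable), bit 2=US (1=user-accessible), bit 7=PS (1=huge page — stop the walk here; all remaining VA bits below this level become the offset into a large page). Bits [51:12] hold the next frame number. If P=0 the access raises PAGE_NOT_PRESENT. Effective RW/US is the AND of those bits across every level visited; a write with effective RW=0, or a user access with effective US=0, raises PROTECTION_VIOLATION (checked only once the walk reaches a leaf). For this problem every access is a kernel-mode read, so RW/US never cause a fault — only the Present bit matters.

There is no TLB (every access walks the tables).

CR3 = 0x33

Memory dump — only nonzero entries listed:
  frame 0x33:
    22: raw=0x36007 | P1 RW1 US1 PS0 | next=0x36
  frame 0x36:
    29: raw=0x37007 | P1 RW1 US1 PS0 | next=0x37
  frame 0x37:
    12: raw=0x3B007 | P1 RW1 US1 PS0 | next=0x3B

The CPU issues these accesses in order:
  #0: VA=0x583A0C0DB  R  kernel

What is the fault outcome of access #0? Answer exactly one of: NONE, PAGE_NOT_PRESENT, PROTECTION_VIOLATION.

Walk each access:
#0 VA=0x583A0C0DB (r,kernel):
  [0] read 0x33 idx=22: raw=0x36007 flags P=1 W=1 U=1 S=0
  [1] read 0x36 idx=29: raw=0x37007 flags P=1 W=1 U=1 S=0
  [2] read 0x37 idx=12: raw=0x3B007 flags P=1 W=1 U=1 S=0
  ✓ 0x3B0DB  — 3 lookups

Access #0 fault: NONE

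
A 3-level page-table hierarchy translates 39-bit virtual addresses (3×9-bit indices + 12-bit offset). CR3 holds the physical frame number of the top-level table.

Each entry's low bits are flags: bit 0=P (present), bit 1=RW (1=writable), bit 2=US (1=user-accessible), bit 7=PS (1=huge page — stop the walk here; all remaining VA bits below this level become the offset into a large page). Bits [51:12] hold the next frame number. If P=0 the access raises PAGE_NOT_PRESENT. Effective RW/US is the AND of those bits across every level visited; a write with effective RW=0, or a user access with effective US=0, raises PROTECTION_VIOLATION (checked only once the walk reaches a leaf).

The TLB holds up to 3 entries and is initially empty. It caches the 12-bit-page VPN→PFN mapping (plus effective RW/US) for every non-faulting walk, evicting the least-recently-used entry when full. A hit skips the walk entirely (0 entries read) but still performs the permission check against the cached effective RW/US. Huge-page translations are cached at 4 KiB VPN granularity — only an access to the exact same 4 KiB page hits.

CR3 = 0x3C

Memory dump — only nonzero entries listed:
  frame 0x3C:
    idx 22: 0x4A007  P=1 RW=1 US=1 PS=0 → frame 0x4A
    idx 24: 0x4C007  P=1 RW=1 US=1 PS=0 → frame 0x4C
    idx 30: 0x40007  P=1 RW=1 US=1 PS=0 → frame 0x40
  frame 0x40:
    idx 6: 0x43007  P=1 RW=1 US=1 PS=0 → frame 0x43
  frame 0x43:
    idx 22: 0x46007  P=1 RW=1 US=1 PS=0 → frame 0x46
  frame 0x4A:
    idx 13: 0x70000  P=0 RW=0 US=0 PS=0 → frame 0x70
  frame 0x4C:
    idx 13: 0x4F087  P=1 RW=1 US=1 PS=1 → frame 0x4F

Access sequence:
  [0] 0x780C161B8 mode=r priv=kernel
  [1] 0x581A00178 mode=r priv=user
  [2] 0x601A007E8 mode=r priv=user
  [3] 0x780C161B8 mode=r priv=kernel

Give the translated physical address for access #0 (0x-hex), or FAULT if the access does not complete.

Walk each access:
#0 VA=0x780C161B8 (r,kernel):
  L0: frame=0x3C idx=30 entry=0x40007 [P=1 RW=1 US=1 PS=0]
  L1: frame=0x40 idx=6 entry=0x43007 [P=1 RW=1 US=1 PS=0]
  L2: frame=0x43 idx=22 entry=0x46007 [P=1 RW=1 US=1 PS=0]
  ⇒ phys 0x461B8  [3 reads]
#1 VA=0x581A00178 (r,user):
  L0: frame=0x3C idx=22 entry=0x4A007 [P=1 RW=1 US=1 PS=0]
  L1: frame=0x4A idx=13 entry=0x70000 [P=0 RW=0 US=0 PS=0]
  ⇒ fault: PAGE_NOT_PRESENT  — 2 lookups
#2 VA=0x601A007E8 (r,user):
  L0: frame=0x3C idx=24 entry=0x4C007 [P=1 RW=1 US=1 PS=0]
  L1: frame=0x4C idx=13 entry=0x4F087 [P=1 RW=1 US=1 PS=1]
  ⇒ phys 0x4F7E8 (huge @L1)  [2 reads]
#3 VA=0x780C161B8 (r,kernel):
  TLB hit vpn=0x780C16 → PA=0x461B8

Access #0 PA: 0x461B8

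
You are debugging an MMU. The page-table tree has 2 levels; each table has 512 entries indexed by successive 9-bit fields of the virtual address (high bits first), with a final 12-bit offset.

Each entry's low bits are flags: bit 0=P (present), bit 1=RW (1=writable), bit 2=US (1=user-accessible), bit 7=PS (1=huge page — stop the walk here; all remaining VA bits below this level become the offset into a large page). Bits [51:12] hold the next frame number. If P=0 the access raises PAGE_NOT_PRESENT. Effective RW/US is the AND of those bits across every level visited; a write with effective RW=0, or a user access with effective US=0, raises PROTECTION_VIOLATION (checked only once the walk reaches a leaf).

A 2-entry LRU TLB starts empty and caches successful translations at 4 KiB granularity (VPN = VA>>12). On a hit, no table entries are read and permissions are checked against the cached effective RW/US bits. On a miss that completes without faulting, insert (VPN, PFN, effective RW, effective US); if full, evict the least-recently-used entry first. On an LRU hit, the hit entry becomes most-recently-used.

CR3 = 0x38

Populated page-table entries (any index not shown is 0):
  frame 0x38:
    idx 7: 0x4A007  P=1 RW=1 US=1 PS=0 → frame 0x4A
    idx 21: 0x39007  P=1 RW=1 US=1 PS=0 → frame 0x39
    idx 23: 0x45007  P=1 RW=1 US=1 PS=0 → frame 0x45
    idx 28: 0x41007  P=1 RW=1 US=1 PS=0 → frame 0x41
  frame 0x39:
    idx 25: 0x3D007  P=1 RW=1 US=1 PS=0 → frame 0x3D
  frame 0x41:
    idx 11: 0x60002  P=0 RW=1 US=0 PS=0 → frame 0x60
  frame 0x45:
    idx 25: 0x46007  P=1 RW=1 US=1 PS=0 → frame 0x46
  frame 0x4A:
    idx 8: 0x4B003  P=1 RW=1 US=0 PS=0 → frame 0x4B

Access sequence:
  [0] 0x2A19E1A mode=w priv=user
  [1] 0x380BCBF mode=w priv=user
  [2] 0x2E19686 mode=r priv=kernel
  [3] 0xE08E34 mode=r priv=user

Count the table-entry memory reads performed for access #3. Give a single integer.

Per-access translation:
#0 VA=0x2A19E1A (w,user):
  L0: frame=0x38 idx=21 entry=0x39007 [P=1 RW=1 US=1 PS=0]
  L1: frame=0x39 idx=25 entry=0x3D007 [P=1 RW=1 US=1 PS=0]
  → PA=0x3DE1A  (2 entries read)
#1 VA=0x380BCBF (w,user):
  L0: frame=0x38 idx=28 entry=0x41007 [P=1 RW=1 US=1 PS=0]
  L1: frame=0x41 idx=11 entry=0x60002 [P=0 RW=1 US=0 PS=0]
  ✗ PAGE_NOT_PRESENT  [2 reads]
#2 VA=0x2E19686 (r,kernel):
  L0: frame=0x38 idx=23 entry=0x45007 [P=1 RW=1 US=1 PS=0]
  L1: frame=0x45 idx=25 entry=0x46007 [P=1 RW=1 US=1 PS=0]
  → PA=0x46686  (2 entries read)
#3 VA=0xE08E34 (r,user):
  L0: frame=0x38 idx=7 entry=0x4A007 [P=1 RW=1 US=1 PS=0]
  L1: frame=0x4A idx=8 entry=0x4B003 [P=1 RW=1 US=0 PS=0]
  ✗ PROTECTION_VIOLATION  [2 reads]

Entries read for #3: 2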